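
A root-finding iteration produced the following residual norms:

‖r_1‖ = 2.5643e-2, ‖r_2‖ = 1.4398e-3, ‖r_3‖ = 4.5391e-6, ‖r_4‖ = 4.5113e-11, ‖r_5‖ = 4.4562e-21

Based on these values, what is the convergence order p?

2

Consecutive ratios: ‖r_5‖/‖r_4‖ = 4.4562e-21/4.5113e-11 = 9.87786e-11, ‖r_4‖/‖r_3‖ = 4.5113e-11/4.5391e-6 = 9.93875e-06.
p ≈ ln(9.87786e-11)/ln(9.93875e-06) = -23.0381/-11.5191 ≈ 2.00.
So the convergence is quadratic (order 2).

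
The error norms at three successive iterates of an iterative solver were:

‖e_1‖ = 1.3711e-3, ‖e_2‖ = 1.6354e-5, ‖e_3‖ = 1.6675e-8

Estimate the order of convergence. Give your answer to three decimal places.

p ≈ ln(‖e_3‖/‖e_2‖) / ln(‖e_2‖/‖e_1‖)
  = ln(1.6675e-8/1.6354e-5) / ln(1.6354e-5/1.3711e-3)
  = ln(0.00101963) / ln(0.0119276)
  = -6.888315 / -4.428900 ≈ 1.555311

1.555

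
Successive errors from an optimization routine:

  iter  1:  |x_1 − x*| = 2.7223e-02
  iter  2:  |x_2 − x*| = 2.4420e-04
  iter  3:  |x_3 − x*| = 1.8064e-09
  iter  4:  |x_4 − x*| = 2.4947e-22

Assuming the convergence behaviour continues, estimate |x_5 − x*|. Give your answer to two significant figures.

1.5e-54

First estimate the order: p ≈ ln(|x_4 − x*|/|x_3 − x*|) / ln(|x_3 − x*|/|x_2 − x*|) = ln(2.4947e-22/1.8064e-09)/ln(1.8064e-09/2.4420e-04) = ln(1.38103e-13)/ln(7.39722e-06) ≈ 2.5063.
Then |x_5 − x*| ≈ |x_4 − x*|·(|x_4 − x*|/|x_3 − x*|)^p = 2.4947e-22·(1.38103e-13)^2.5063 = 2.4947e-22·5.88154e-33 ≈ 1.467e-54.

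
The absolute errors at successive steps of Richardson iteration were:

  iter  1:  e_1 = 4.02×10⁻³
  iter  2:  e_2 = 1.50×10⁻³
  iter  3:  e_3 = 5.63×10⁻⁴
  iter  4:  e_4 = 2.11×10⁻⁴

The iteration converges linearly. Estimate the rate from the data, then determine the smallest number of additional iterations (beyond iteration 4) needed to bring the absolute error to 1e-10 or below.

Rate ρ ≈ e_4/e_3 = 2.11×10⁻⁴/5.63×10⁻⁴ = 0.3748.
After j more steps, e_{4+j} ≈ 2.11×10⁻⁴·ρ^j; need ρ^j ≤ 1e-10/2.11×10⁻⁴ = 4.73934e-07.
j ≥ ln(4.73934e-07)/ln(0.3748) = -14.5622/-0.98136 = 14.839.
So 15 more iterations are needed.

15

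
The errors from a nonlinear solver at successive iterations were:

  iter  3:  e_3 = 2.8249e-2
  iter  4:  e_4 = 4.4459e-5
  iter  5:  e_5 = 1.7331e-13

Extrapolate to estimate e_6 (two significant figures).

1.0e-38

First estimate the order: p ≈ ln(e_5/e_4) / ln(e_4/e_3) = ln(1.7331e-13/4.4459e-5)/ln(4.4459e-5/2.8249e-2) = ln(3.8982e-09)/ln(0.00157383) ≈ 3.0000.
Then e_6 ≈ e_5·(e_5/e_4)^p = 1.7331e-13·(3.8982e-09)^3.0000 = 1.7331e-13·5.92369e-26 ≈ 1.027e-38.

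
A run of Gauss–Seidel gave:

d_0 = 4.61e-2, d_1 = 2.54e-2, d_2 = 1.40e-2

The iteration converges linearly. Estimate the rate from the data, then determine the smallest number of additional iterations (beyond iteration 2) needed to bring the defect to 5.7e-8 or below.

Rate ρ ≈ d_2/d_1 = 1.40e-2/2.54e-2 = 0.5512.
After j more steps, d_{2+j} ≈ 1.40e-2·ρ^j; need ρ^j ≤ 5.7e-8/1.40e-2 = 4.07143e-06.
j ≥ ln(4.07143e-06)/ln(0.5512) = -12.4115/-0.59566 = 20.837.
So 21 more iterations are needed.

21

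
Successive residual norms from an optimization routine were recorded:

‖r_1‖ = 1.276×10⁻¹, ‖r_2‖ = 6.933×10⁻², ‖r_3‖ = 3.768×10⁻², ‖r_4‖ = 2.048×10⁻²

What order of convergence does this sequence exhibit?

1

Consecutive ratios: ‖r_4‖/‖r_3‖ = 2.048×10⁻²/3.768×10⁻² = 0.543524, ‖r_3‖/‖r_2‖ = 3.768×10⁻²/6.933×10⁻² = 0.543488.
p ≈ ln(0.543524)/ln(0.543488) = -0.6097/-0.6097 ≈ 1.00.
So the convergence is linear (order 1).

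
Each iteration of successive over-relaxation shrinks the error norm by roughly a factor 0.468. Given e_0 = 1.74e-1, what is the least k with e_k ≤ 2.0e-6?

After k steps, e_k ≈ 1.74e-1·0.468^k.
Need 0.468^k ≤ 2.0e-6/1.74e-1 = 1.14943e-05.
k ≥ ln(1.14943e-05)/ln(0.468) = -11.3737/-0.75929 = 14.979.
Smallest integer k = 15.

15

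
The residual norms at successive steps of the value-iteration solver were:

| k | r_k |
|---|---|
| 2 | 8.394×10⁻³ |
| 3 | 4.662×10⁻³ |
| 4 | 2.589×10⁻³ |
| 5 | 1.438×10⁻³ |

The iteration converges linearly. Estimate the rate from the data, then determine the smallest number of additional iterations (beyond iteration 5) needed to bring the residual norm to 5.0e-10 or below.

26

Rate ρ ≈ r_5/r_4 = 1.438×10⁻³/2.589×10⁻³ = 0.5554.
After j more steps, r_{5+j} ≈ 1.438×10⁻³·ρ^j; need ρ^j ≤ 5.0e-10/1.438×10⁻³ = 3.47705e-07.
j ≥ ln(3.47705e-07)/ln(0.5554) = -14.8719/-0.58807 = 25.289.
So 26 more iterations are needed.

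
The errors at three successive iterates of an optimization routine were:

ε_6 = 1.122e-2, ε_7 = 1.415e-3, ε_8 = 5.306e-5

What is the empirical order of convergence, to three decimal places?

p ≈ ln(ε_8/ε_7) / ln(ε_7/ε_6)
  = ln(5.306e-5/1.415e-3) / ln(1.415e-3/1.122e-2)
  = ln(0.0374982) / ln(0.126114)
  = -3.283462 / -2.070569 ≈ 1.585778

1.586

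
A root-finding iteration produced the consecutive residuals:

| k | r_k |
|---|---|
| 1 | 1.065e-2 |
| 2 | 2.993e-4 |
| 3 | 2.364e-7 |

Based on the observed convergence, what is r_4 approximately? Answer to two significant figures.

1.5e-13

First estimate the order: p ≈ ln(r_3/r_2) / ln(r_2/r_1) = ln(2.364e-7/2.993e-4)/ln(2.993e-4/1.065e-2) = ln(0.000789843)/ln(0.0281033) ≈ 2.0000.
Then r_4 ≈ r_3·(r_3/r_2)^p = 2.364e-7·(0.000789843)^2.0000 = 2.364e-7·6.23852e-07 ≈ 1.475e-13.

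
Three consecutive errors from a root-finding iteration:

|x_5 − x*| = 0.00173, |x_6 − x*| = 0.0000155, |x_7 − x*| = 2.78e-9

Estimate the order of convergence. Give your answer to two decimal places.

p ≈ ln(|x_7 − x*|/|x_6 − x*|) / ln(|x_6 − x*|/|x_5 − x*|)
  = ln(2.78e-9/0.0000155) / ln(0.0000155/0.00173)
  = ln(0.000179355) / ln(0.00895954)
  = -8.62614 / -4.71504 ≈ 1.82949

1.83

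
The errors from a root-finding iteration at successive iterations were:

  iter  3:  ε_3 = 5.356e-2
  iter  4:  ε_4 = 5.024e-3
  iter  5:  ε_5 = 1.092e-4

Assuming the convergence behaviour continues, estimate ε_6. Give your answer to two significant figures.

First estimate the order: p ≈ ln(ε_5/ε_4) / ln(ε_4/ε_3) = ln(1.092e-4/5.024e-3)/ln(5.024e-3/5.356e-2) = ln(0.0217357)/ln(0.0938013) ≈ 1.6179.
Then ε_6 ≈ ε_5·(ε_5/ε_4)^p = 1.092e-4·(0.0217357)^1.6179 = 1.092e-4·0.00204039 ≈ 2.228e-07.

2.2e-7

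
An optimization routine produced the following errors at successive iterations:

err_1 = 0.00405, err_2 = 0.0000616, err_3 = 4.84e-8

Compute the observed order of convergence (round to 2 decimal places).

1.71

p ≈ ln(err_3/err_2) / ln(err_2/err_1)
  = ln(4.84e-8/0.0000616) / ln(0.0000616/0.00405)
  = ln(0.000785714) / ln(0.0152099)
  = -7.14892 / -4.18581 ≈ 1.70789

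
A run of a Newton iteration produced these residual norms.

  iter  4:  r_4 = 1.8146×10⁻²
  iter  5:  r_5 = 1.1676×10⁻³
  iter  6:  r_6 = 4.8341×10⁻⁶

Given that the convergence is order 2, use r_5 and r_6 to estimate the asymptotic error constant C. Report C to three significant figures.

C ≈ r_6 / r_5^2
  = 4.8341×10⁻⁶ / (1.1676×10⁻³)^2
  = 4.8341×10⁻⁶ / 1.36329e-06 ≈ 3.5459

3.55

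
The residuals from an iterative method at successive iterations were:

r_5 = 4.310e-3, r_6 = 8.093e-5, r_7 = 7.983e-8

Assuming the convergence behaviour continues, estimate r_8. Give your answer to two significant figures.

4.7e-13

First estimate the order: p ≈ ln(r_7/r_6) / ln(r_6/r_5) = ln(7.983e-8/8.093e-5)/ln(8.093e-5/4.310e-3) = ln(0.000986408)/ln(0.0187773) ≈ 1.7412.
Then r_8 ≈ r_7·(r_7/r_6)^p = 7.983e-8·(0.000986408)^1.7412 = 7.983e-8·5.83514e-06 ≈ 4.658e-13.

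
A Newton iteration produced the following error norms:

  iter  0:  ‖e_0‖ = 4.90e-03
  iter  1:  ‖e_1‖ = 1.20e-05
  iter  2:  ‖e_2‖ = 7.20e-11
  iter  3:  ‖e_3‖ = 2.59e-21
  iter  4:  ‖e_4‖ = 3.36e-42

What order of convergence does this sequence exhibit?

Consecutive ratios: ‖e_4‖/‖e_3‖ = 3.36e-42/2.59e-21 = 1.2973e-21, ‖e_3‖/‖e_2‖ = 2.59e-21/7.20e-11 = 3.59722e-11.
p ≈ ln(1.2973e-21)/ln(3.59722e-11) = -48.0940/-24.0483 ≈ 2.00.
So the convergence is quadratic (order 2).

2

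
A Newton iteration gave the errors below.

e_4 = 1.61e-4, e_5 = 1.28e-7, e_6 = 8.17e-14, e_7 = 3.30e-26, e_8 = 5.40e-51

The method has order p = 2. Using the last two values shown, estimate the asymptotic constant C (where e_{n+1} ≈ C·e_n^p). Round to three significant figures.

C ≈ e_8 / e_7^2
  = 5.40e-51 / (3.30e-26)^2
  = 5.40e-51 / 1.089e-51 ≈ 4.9587

4.96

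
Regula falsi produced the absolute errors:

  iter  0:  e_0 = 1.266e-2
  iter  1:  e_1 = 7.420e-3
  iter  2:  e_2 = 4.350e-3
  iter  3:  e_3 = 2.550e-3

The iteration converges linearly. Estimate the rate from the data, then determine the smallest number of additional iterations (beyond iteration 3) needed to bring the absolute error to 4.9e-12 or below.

38

Rate ρ ≈ e_3/e_2 = 2.550e-3/4.350e-3 = 0.5862.
After j more steps, e_{3+j} ≈ 2.550e-3·ρ^j; need ρ^j ≤ 4.9e-12/2.550e-3 = 1.92157e-09.
j ≥ ln(1.92157e-09)/ln(0.5862) = -20.0701/-0.53409 = 37.578.
So 38 more iterations are needed.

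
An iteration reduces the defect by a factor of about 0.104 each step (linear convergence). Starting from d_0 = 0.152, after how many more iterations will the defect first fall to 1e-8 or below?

After k steps, d_k ≈ 0.152·0.104^k.
Need 0.104^k ≤ 1e-8/0.152 = 6.57895e-08.
k ≥ ln(6.57895e-08)/ln(0.104) = -16.5368/-2.26336 = 7.306.
Smallest integer k = 8.

8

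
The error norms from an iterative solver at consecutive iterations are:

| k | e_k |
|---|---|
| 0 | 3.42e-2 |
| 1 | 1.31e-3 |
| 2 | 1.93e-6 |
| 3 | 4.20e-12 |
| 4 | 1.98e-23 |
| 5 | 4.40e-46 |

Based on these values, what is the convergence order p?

2

Consecutive ratios: e_5/e_4 = 4.40e-46/1.98e-23 = 2.22222e-23, e_4/e_3 = 1.98e-23/4.20e-12 = 4.71429e-12.
p ≈ ln(2.22222e-23)/ln(4.71429e-12) = -52.1609/-26.0804 ≈ 2.00.
So the convergence is quadratic (order 2).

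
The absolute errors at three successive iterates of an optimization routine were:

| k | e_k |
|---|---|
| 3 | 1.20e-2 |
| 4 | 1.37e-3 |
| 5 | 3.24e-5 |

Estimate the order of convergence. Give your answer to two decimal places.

1.73

p ≈ ln(e_5/e_4) / ln(e_4/e_3)
  = ln(3.24e-5/1.37e-3) / ln(1.37e-3/1.20e-2)
  = ln(0.0236496) / ln(0.114167)
  = -3.74441 / -2.17009 ≈ 1.72546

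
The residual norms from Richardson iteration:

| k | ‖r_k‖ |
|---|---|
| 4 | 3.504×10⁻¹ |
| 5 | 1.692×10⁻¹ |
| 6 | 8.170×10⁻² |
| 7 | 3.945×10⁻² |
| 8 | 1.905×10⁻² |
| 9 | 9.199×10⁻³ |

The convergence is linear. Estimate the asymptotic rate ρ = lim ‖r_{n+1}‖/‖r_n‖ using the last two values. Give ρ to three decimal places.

0.483

ρ ≈ ‖r_9‖/‖r_8‖ = 9.199×10⁻³/1.905×10⁻² = 0.48289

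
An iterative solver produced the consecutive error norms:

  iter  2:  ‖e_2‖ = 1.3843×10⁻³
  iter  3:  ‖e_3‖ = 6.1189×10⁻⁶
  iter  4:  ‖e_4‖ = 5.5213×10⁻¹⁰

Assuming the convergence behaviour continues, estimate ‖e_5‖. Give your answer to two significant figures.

6.2e-17

First estimate the order: p ≈ ln(‖e_4‖/‖e_3‖) / ln(‖e_3‖/‖e_2‖) = ln(5.5213×10⁻¹⁰/6.1189×10⁻⁶)/ln(6.1189×10⁻⁶/1.3843×10⁻³) = ln(9.02335e-05)/ln(0.00442021) ≈ 1.7178.
Then ‖e_5‖ ≈ ‖e_4‖·(‖e_4‖/‖e_3‖)^p = 5.5213×10⁻¹⁰·(9.02335e-05)^1.7178 = 5.5213×10⁻¹⁰·1.12754e-07 ≈ 6.225e-17.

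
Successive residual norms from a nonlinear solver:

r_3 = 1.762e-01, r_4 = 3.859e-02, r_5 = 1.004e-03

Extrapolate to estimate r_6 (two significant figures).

1.6e-7

First estimate the order: p ≈ ln(r_5/r_4) / ln(r_4/r_3) = ln(1.004e-03/3.859e-02)/ln(3.859e-02/1.762e-01) = ln(0.0260171)/ln(0.219012) ≈ 2.4028.
Then r_6 ≈ r_5·(r_5/r_4)^p = 1.004e-03·(0.0260171)^2.4028 = 1.004e-03·0.000155663 ≈ 1.563e-07.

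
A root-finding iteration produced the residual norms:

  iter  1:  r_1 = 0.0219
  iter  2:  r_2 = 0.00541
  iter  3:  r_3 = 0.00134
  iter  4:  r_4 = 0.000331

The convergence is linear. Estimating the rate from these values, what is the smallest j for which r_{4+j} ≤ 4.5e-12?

Rate ρ ≈ r_4/r_3 = 0.000331/0.00134 = 0.2470.
After j more steps, r_{4+j} ≈ 0.000331·ρ^j; need ρ^j ≤ 4.5e-12/0.000331 = 1.35952e-08.
j ≥ ln(1.35952e-08)/ln(0.2470) = -18.1135/-1.39837 = 12.953.
So 13 more iterations are needed.

13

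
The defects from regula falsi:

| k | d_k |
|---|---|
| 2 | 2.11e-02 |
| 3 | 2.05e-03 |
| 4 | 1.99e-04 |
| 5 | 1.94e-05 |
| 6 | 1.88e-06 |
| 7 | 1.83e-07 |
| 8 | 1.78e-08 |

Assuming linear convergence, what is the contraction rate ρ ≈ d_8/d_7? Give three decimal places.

ρ ≈ d_8/d_7 = 1.78e-08/1.83e-07 = 0.09727

0.097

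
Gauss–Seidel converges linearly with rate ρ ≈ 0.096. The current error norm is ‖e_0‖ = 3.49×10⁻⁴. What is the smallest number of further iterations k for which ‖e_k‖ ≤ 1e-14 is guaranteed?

11

After k steps, ‖e_k‖ ≈ 3.49×10⁻⁴·0.096^k.
Need 0.096^k ≤ 1e-14/3.49×10⁻⁴ = 2.86533e-11.
k ≥ ln(2.86533e-11)/ln(0.096) = -24.2758/-2.34341 = 10.359.
Smallest integer k = 11.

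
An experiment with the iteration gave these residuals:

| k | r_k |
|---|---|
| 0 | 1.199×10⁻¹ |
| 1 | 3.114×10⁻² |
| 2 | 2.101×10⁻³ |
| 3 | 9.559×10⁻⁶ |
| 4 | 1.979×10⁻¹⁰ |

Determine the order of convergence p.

Consecutive ratios: r_4/r_3 = 1.979×10⁻¹⁰/9.559×10⁻⁶ = 2.0703e-05, r_3/r_2 = 9.559×10⁻⁶/2.101×10⁻³ = 0.00454974.
p ≈ ln(2.0703e-05)/ln(0.00454974) = -10.7852/-5.3927 ≈ 2.00.
So the convergence is quadratic (order 2).

2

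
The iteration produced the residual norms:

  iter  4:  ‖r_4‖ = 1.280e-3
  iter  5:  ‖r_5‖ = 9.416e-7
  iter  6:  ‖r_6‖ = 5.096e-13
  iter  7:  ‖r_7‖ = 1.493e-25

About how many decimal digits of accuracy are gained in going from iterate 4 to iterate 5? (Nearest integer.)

3

Digits gained ≈ log₁₀(‖r_4‖/‖r_5‖) = log₁₀(1.280e-3/9.416e-7) = log₁₀(1359.39) ≈ 3.133.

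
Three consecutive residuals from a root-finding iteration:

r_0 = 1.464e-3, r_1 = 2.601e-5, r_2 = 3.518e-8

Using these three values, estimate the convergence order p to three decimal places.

1.639

p ≈ ln(r_2/r_1) / ln(r_1/r_0)
  = ln(3.518e-8/2.601e-5) / ln(2.601e-5/1.464e-3)
  = ln(0.00135256) / ln(0.0177664)
  = -6.605756 / -4.030446 ≈ 1.638964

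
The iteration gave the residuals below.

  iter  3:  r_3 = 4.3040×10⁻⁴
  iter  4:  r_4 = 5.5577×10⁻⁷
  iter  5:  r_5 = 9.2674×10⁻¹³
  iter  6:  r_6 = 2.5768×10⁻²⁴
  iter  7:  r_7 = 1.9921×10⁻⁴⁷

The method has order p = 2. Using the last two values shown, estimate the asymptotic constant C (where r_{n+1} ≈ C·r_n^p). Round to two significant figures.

3.0

C ≈ r_7 / r_6^2
  = 1.9921×10⁻⁴⁷ / (2.5768×10⁻²⁴)^2
  = 1.9921×10⁻⁴⁷ / 6.6399e-48 ≈ 3.0002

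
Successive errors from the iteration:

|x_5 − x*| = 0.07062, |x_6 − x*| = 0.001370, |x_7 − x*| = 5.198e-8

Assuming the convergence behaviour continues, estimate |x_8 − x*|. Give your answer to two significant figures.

2.0e-19

First estimate the order: p ≈ ln(|x_7 − x*|/|x_6 − x*|) / ln(|x_6 − x*|/|x_5 − x*|) = ln(5.198e-8/0.001370)/ln(0.001370/0.07062) = ln(3.79416e-05)/ln(0.0193996) ≈ 2.5820.
Then |x_8 − x*| ≈ |x_7 − x*|·(|x_7 − x*|/|x_6 − x*|)^p = 5.198e-8·(3.79416e-05)^2.5820 = 5.198e-8·3.84837e-12 ≈ 2e-19.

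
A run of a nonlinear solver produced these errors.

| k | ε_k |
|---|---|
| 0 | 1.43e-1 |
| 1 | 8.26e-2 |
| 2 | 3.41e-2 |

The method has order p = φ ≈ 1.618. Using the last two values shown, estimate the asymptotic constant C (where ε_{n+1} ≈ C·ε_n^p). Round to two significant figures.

1.9

C ≈ ε_2 / ε_1^1.618
  = 3.41e-2 / (8.26e-2)^1.618
  = 3.41e-2 / 0.0176878 ≈ 1.9279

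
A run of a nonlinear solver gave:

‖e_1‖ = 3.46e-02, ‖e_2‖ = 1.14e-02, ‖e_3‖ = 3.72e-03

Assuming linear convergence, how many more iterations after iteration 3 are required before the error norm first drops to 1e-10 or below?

Rate ρ ≈ ‖e_3‖/‖e_2‖ = 3.72e-03/1.14e-02 = 0.3263.
After j more steps, ‖e_{3+j}‖ ≈ 3.72e-03·ρ^j; need ρ^j ≤ 1e-10/3.72e-03 = 2.68817e-08.
j ≥ ln(2.68817e-08)/ln(0.3263) = -17.4318/-1.11994 = 15.565.
So 16 more iterations are needed.

16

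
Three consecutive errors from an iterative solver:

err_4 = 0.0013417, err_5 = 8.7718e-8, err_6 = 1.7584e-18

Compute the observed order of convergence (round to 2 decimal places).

p ≈ ln(err_6/err_5) / ln(err_5/err_4)
  = ln(1.7584e-18/8.7718e-8) / ln(8.7718e-8/0.0013417)
  = ln(2.00461e-11) / ln(6.53783e-05)
  = -24.63299 / -9.63532 ≈ 2.55653

2.56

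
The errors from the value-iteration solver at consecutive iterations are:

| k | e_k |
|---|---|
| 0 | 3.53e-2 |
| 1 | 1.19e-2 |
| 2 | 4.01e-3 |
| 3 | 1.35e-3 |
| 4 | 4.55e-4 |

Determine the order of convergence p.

Consecutive ratios: e_4/e_3 = 4.55e-4/1.35e-3 = 0.337037, e_3/e_2 = 1.35e-3/4.01e-3 = 0.336658.
p ≈ ln(0.337037)/ln(0.336658) = -1.0876/-1.0887 ≈ 1.00.
So the convergence is linear (order 1).

1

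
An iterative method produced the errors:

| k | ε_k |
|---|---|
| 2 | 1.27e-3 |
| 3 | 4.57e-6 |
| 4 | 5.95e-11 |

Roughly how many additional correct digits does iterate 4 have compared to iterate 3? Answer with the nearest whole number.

5

Digits gained ≈ log₁₀(ε_3/ε_4) = log₁₀(4.57e-6/5.95e-11) = log₁₀(76806.7) ≈ 4.885.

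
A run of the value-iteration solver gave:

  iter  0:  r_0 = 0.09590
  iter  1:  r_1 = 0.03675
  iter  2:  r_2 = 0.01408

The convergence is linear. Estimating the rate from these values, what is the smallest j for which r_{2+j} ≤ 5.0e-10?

Rate ρ ≈ r_2/r_1 = 0.01408/0.03675 = 0.3831.
After j more steps, r_{2+j} ≈ 0.01408·ρ^j; need ρ^j ≤ 5.0e-10/0.01408 = 3.55114e-08.
j ≥ ln(3.55114e-08)/ln(0.3831) = -17.1534/-0.95946 = 17.878.
So 18 more iterations are needed.

18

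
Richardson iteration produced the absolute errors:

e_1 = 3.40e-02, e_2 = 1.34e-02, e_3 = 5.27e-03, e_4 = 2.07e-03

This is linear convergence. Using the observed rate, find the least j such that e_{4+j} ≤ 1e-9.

Rate ρ ≈ e_4/e_3 = 2.07e-03/5.27e-03 = 0.3928.
After j more steps, e_{4+j} ≈ 2.07e-03·ρ^j; need ρ^j ≤ 1e-9/2.07e-03 = 4.83092e-07.
j ≥ ln(4.83092e-07)/ln(0.3928) = -14.5431/-0.93445 = 15.563.
So 16 more iterations are needed.

16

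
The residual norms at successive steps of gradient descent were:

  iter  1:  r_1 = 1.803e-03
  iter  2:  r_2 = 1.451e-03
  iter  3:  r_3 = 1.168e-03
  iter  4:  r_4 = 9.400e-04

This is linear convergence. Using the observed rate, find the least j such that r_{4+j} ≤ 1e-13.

106

Rate ρ ≈ r_4/r_3 = 9.400e-04/1.168e-03 = 0.8048.
After j more steps, r_{4+j} ≈ 9.400e-04·ρ^j; need ρ^j ≤ 1e-13/9.400e-04 = 1.06383e-10.
j ≥ ln(1.06383e-10)/ln(0.8048) = -22.9640/-0.21716 = 105.747.
So 106 more iterations are needed.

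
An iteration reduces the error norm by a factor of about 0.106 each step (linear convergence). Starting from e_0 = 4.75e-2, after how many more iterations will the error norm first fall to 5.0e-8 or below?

After k steps, e_k ≈ 4.75e-2·0.106^k.
Need 0.106^k ≤ 5.0e-8/4.75e-2 = 1.05263e-06.
k ≥ ln(1.05263e-06)/ln(0.106) = -13.7642/-2.24432 = 6.133.
Smallest integer k = 7.

7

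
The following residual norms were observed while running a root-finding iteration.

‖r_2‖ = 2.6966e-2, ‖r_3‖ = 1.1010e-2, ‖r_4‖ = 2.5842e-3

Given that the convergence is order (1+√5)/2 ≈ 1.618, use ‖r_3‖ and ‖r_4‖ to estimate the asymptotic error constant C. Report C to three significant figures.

C ≈ ‖r_4‖ / ‖r_3‖^1.618
  = 2.5842e-3 / (1.1010e-2)^1.618
  = 2.5842e-3 / 0.000678597 ≈ 3.8082

3.81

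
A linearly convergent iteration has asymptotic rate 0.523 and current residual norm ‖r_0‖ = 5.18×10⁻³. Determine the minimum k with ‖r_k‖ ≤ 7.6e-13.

35

After k steps, ‖r_k‖ ≈ 5.18×10⁻³·0.523^k.
Need 0.523^k ≤ 7.6e-13/5.18×10⁻³ = 1.46718e-10.
k ≥ ln(1.46718e-10)/ln(0.523) = -22.6425/-0.64817 = 34.933.
Smallest integer k = 35.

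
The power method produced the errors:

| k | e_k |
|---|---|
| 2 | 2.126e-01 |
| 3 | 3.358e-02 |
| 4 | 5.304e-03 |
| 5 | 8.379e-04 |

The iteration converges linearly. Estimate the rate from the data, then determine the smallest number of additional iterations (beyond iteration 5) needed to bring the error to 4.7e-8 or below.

6

Rate ρ ≈ e_5/e_4 = 8.379e-04/5.304e-03 = 0.1580.
After j more steps, e_{5+j} ≈ 8.379e-04·ρ^j; need ρ^j ≤ 4.7e-8/8.379e-04 = 5.60926e-05.
j ≥ ln(5.60926e-05)/ln(0.1580) = -9.7885/-1.84516 = 5.305.
So 6 more iterations are needed.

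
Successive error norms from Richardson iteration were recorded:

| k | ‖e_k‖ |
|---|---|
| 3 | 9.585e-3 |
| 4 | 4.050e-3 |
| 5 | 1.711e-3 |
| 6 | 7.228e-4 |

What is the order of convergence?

1

Consecutive ratios: ‖e_6‖/‖e_5‖ = 7.228e-4/1.711e-3 = 0.422443, ‖e_5‖/‖e_4‖ = 1.711e-3/4.050e-3 = 0.422469.
p ≈ ln(0.422443)/ln(0.422469) = -0.8617/-0.8616 ≈ 1.00.
So the convergence is linear (order 1).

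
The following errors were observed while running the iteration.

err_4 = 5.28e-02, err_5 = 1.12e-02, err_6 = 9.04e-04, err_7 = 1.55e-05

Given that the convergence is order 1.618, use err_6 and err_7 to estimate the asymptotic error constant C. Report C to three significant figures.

C ≈ err_7 / err_6^1.618
  = 1.55e-05 / (9.04e-04)^1.618
  = 1.55e-05 / 1.18872e-05 ≈ 1.3039

1.30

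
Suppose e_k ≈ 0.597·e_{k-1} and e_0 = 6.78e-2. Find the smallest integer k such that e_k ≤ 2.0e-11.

After k steps, e_k ≈ 6.78e-2·0.597^k.
Need 0.597^k ≤ 2.0e-11/6.78e-2 = 2.94985e-10.
k ≥ ln(2.94985e-10)/ln(0.597) = -21.9441/-0.51584 = 42.541.
Smallest integer k = 43.

43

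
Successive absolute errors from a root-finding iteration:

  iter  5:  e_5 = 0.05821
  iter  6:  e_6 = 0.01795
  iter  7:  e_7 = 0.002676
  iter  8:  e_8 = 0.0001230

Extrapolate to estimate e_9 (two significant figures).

8.4e-7

First estimate the order: p ≈ ln(e_8/e_7) / ln(e_7/e_6) = ln(0.0001230/0.002676)/ln(0.002676/0.01795) = ln(0.0459641)/ln(0.149081) ≈ 1.6182.
Then e_9 ≈ e_8·(e_8/e_7)^p = 0.0001230·(0.0459641)^1.6182 = 0.0001230·0.00684741 ≈ 8.422e-07.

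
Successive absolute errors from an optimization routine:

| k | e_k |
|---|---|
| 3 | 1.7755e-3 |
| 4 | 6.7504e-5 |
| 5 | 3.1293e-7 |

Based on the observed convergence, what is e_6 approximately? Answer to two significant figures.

4.6e-11

First estimate the order: p ≈ ln(e_5/e_4) / ln(e_4/e_3) = ln(3.1293e-7/6.7504e-5)/ln(6.7504e-5/1.7755e-3) = ln(0.00463573)/ln(0.0380197) ≈ 1.6436.
Then e_6 ≈ e_5·(e_5/e_4)^p = 3.1293e-7·(0.00463573)^1.6436 = 3.1293e-7·0.000145892 ≈ 4.565e-11.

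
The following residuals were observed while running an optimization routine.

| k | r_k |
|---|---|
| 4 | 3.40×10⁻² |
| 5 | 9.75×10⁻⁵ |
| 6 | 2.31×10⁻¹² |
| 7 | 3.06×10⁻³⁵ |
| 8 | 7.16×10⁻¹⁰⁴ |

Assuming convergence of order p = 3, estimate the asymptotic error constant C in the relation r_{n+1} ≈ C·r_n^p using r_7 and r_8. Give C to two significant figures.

2.5

C ≈ r_8 / r_7^3
  = 7.16×10⁻¹⁰⁴ / (3.06×10⁻³⁵)^3
  = 7.16×10⁻¹⁰⁴ / 2.86526e-104 ≈ 2.4989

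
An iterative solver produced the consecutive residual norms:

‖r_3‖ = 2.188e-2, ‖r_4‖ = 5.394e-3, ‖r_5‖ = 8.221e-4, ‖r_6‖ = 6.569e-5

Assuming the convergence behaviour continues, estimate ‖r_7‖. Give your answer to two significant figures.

2.2e-6

First estimate the order: p ≈ ln(‖r_6‖/‖r_5‖) / ln(‖r_5‖/‖r_4‖) = ln(6.569e-5/8.221e-4)/ln(8.221e-4/5.394e-3) = ln(0.0799051)/ln(0.15241) ≈ 1.3433.
Then ‖r_7‖ ≈ ‖r_6‖·(‖r_6‖/‖r_5‖)^p = 6.569e-5·(0.0799051)^1.3433 = 6.569e-5·0.0335605 ≈ 2.205e-06.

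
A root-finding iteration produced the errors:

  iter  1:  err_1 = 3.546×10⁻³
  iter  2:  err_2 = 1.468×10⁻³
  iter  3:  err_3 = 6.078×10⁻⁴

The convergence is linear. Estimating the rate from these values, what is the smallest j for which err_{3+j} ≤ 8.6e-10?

Rate ρ ≈ err_3/err_2 = 6.078×10⁻⁴/1.468×10⁻³ = 0.4140.
After j more steps, err_{3+j} ≈ 6.078×10⁻⁴·ρ^j; need ρ^j ≤ 8.6e-10/6.078×10⁻⁴ = 1.41494e-06.
j ≥ ln(1.41494e-06)/ln(0.4140) = -13.4684/-0.88189 = 15.272.
So 16 more iterations are needed.

16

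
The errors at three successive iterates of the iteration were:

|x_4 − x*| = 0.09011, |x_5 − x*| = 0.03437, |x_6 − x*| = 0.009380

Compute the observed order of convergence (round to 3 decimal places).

p ≈ ln(|x_6 − x*|/|x_5 − x*|) / ln(|x_5 − x*|/|x_4 − x*|)
  = ln(0.009380/0.03437) / ln(0.03437/0.09011)
  = ln(0.272912) / ln(0.381423)
  = -1.298606 / -0.963846 ≈ 1.347317

1.347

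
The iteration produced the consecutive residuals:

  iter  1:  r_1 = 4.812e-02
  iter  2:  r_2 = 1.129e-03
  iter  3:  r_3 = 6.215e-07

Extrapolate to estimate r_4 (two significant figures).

1.9e-13

First estimate the order: p ≈ ln(r_3/r_2) / ln(r_2/r_1) = ln(6.215e-07/1.129e-03)/ln(1.129e-03/4.812e-02) = ln(0.000550487)/ln(0.0234622) ≈ 2.0000.
Then r_4 ≈ r_3·(r_3/r_2)^p = 6.215e-07·(0.000550487)^2.0000 = 6.215e-07·3.03036e-07 ≈ 1.883e-13.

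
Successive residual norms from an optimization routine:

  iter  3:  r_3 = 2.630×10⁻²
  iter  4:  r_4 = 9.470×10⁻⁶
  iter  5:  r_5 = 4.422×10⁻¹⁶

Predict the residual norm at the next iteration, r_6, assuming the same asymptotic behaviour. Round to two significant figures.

4.5e-47

First estimate the order: p ≈ ln(r_5/r_4) / ln(r_4/r_3) = ln(4.422×10⁻¹⁶/9.470×10⁻⁶)/ln(9.470×10⁻⁶/2.630×10⁻²) = ln(4.66948e-11)/ln(0.000360076) ≈ 3.0000.
Then r_6 ≈ r_5·(r_5/r_4)^p = 4.422×10⁻¹⁶·(4.66948e-11)^3.0000 = 4.422×10⁻¹⁶·1.01814e-31 ≈ 4.502e-47.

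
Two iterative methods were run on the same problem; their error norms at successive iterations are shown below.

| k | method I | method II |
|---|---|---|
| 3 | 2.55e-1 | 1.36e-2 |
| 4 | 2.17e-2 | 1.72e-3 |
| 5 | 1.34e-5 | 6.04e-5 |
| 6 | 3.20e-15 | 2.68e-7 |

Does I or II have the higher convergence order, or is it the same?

Method I: p ≈ ln(3.20e-15/1.34e-5)/ln(1.34e-5/2.17e-2) ≈ 3.00.
Method II: p ≈ ln(2.68e-7/6.04e-5)/ln(6.04e-5/1.72e-3) ≈ 1.62.
Method I has the higher order (≈3.0 vs ≈1.6).

I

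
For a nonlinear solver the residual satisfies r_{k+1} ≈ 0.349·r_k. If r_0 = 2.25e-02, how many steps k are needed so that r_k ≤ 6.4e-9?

After k steps, r_k ≈ 2.25e-02·0.349^k.
Need 0.349^k ≤ 6.4e-9/2.25e-02 = 2.84444e-07.
k ≥ ln(2.84444e-07)/ln(0.349) = -15.0727/-1.05268 = 14.318.
Smallest integer k = 15.

15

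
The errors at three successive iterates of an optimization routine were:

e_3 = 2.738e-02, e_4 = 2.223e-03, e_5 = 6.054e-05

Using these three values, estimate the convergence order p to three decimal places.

p ≈ ln(e_5/e_4) / ln(e_4/e_3)
  = ln(6.054e-05/2.223e-03) / ln(2.223e-03/2.738e-02)
  = ln(0.0272335) / ln(0.0811907)
  = -3.603307 / -2.510955 ≈ 1.435034

1.435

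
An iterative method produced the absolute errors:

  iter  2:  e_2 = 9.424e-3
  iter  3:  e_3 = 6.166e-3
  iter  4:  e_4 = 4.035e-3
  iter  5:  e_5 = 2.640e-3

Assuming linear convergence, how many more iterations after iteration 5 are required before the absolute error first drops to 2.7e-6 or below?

Rate ρ ≈ e_5/e_4 = 2.640e-3/4.035e-3 = 0.6543.
After j more steps, e_{5+j} ≈ 2.640e-3·ρ^j; need ρ^j ≤ 2.7e-6/2.640e-3 = 0.00102273.
j ≥ ln(0.00102273)/ln(0.6543) = -6.8853/-0.42419 = 16.232.
So 17 more iterations are needed.

17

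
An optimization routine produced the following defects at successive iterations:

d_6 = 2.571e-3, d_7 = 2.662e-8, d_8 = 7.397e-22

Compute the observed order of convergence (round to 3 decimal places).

2.719

p ≈ ln(d_8/d_7) / ln(d_7/d_6)
  = ln(7.397e-22/2.662e-8) / ln(2.662e-8/2.571e-3)
  = ln(2.77874e-14) / ln(1.03539e-05)
  = -31.214194 / -11.478147 ≈ 2.719445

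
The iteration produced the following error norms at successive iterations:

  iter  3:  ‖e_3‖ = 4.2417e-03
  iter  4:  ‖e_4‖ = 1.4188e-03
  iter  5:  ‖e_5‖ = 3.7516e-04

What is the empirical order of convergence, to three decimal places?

p ≈ ln(‖e_5‖/‖e_4‖) / ln(‖e_4‖/‖e_3‖)
  = ln(3.7516e-04/1.4188e-03) / ln(1.4188e-03/4.2417e-03)
  = ln(0.264421) / ln(0.334489)
  = -1.330213 / -1.095151 ≈ 1.214639

1.215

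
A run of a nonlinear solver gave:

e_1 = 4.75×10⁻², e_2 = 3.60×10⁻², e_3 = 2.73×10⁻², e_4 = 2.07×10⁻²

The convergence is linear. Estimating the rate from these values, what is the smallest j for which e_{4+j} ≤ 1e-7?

Rate ρ ≈ e_4/e_3 = 2.07×10⁻²/2.73×10⁻² = 0.7582.
After j more steps, e_{4+j} ≈ 2.07×10⁻²·ρ^j; need ρ^j ≤ 1e-7/2.07×10⁻² = 4.83092e-06.
j ≥ ln(4.83092e-06)/ln(0.7582) = -12.2405/-0.27681 = 44.220.
So 45 more iterations are needed.

45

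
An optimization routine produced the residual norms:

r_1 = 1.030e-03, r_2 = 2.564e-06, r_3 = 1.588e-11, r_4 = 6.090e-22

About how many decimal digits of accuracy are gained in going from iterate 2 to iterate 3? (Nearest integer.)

Digits gained ≈ log₁₀(r_2/r_3) = log₁₀(2.564e-06/1.588e-11) = log₁₀(161461) ≈ 5.208.

5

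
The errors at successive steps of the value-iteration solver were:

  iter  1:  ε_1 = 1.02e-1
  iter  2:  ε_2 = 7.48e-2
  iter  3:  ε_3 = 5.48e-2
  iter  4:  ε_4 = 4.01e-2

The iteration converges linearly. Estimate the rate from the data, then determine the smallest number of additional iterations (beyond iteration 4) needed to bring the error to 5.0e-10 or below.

Rate ρ ≈ ε_4/ε_3 = 4.01e-2/5.48e-2 = 0.7318.
After j more steps, ε_{4+j} ≈ 4.01e-2·ρ^j; need ρ^j ≤ 5.0e-10/4.01e-2 = 1.24688e-08.
j ≥ ln(1.24688e-08)/ln(0.7318) = -18.2000/-0.31225 = 58.287.
So 59 more iterations are needed.

59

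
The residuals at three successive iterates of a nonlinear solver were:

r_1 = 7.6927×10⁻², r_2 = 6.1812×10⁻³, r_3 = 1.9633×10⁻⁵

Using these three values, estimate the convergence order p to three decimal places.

p ≈ ln(r_3/r_2) / ln(r_2/r_1)
  = ln(1.9633×10⁻⁵/6.1812×10⁻³) / ln(6.1812×10⁻³/7.6927×10⁻²)
  = ln(0.00317624) / ln(0.0803515)
  = -5.752057 / -2.521345 ≈ 2.281345

2.281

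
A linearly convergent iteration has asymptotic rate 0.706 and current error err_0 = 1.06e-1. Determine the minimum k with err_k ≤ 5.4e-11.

62

After k steps, err_k ≈ 1.06e-1·0.706^k.
Need 0.706^k ≤ 5.4e-11/1.06e-1 = 5.09434e-10.
k ≥ ln(5.09434e-10)/ln(0.706) = -21.3977/-0.34814 = 61.463.
Smallest integer k = 62.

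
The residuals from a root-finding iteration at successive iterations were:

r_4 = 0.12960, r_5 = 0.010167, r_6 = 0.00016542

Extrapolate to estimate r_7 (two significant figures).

First estimate the order: p ≈ ln(r_6/r_5) / ln(r_5/r_4) = ln(0.00016542/0.010167)/ln(0.010167/0.12960) = ln(0.0162703)/ln(0.0784491) ≈ 1.6180.
Then r_7 ≈ r_6·(r_6/r_5)^p = 0.00016542·(0.0162703)^1.6180 = 0.00016542·0.00127655 ≈ 2.112e-07.

2.1e-7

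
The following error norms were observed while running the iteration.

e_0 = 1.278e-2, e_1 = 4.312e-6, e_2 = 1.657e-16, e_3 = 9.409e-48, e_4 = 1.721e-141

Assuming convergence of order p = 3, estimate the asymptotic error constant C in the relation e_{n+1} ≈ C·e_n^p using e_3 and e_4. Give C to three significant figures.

2.07

C ≈ e_4 / e_3^3
  = 1.721e-141 / (9.409e-48)^3
  = 1.721e-141 / 8.32972e-142 ≈ 2.0661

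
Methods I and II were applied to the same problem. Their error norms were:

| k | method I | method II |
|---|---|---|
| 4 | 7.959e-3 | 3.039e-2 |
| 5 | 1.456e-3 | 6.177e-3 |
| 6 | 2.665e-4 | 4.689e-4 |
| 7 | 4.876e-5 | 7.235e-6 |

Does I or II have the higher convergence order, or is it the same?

Method I: p ≈ ln(4.876e-5/2.665e-4)/ln(2.665e-4/1.456e-3) ≈ 1.00.
Method II: p ≈ ln(7.235e-6/4.689e-4)/ln(4.689e-4/6.177e-3) ≈ 1.62.
Method II has the higher order (≈1.6 vs ≈1.0).

II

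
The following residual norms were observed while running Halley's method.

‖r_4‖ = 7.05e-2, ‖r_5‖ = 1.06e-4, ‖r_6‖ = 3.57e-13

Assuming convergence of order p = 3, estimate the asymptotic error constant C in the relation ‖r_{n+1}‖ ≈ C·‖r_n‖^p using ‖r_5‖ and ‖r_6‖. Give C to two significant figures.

C ≈ ‖r_6‖ / ‖r_5‖^3
  = 3.57e-13 / (1.06e-4)^3
  = 3.57e-13 / 1.19102e-12 ≈ 0.29974

0.30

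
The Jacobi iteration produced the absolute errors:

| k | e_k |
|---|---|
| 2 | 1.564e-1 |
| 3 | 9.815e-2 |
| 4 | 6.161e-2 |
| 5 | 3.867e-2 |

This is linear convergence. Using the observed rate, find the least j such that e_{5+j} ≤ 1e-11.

48

Rate ρ ≈ e_5/e_4 = 3.867e-2/6.161e-2 = 0.6277.
After j more steps, e_{5+j} ≈ 3.867e-2·ρ^j; need ρ^j ≤ 1e-11/3.867e-2 = 2.58598e-10.
j ≥ ln(2.58598e-10)/ln(0.6277) = -22.0757/-0.46569 = 47.404.
So 48 more iterations are needed.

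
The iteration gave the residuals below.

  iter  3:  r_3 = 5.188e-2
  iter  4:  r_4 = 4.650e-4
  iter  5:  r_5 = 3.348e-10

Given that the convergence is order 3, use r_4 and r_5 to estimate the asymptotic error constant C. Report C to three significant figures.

C ≈ r_5 / r_4^3
  = 3.348e-10 / (4.650e-4)^3
  = 3.348e-10 / 1.00545e-10 ≈ 3.3299

3.33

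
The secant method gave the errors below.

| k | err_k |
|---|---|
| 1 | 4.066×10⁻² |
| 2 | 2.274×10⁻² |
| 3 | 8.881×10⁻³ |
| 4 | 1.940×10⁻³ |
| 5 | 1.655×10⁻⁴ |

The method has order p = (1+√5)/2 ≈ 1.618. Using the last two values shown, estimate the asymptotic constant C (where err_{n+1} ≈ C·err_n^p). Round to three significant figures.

C ≈ err_5 / err_4^1.618
  = 1.655×10⁻⁴ / (1.940×10⁻³)^1.618
  = 1.655×10⁻⁴ / 4.08943e-05 ≈ 4.047

4.05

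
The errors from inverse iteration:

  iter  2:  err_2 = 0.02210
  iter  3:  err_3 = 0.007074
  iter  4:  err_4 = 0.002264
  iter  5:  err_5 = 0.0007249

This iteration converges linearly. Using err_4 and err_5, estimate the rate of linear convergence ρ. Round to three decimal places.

0.320

ρ ≈ err_5/err_4 = 0.0007249/0.002264 = 0.32019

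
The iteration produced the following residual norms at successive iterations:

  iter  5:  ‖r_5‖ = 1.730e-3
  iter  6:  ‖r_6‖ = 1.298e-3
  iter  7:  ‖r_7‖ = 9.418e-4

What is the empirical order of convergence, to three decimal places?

p ≈ ln(‖r_7‖/‖r_6‖) / ln(‖r_6‖/‖r_5‖)
  = ln(9.418e-4/1.298e-3) / ln(1.298e-3/1.730e-3)
  = ln(0.725578) / ln(0.750289)
  = -0.320787 / -0.287297 ≈ 1.116569

1.117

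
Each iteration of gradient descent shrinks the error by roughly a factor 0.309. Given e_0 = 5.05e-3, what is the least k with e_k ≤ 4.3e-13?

20

After k steps, e_k ≈ 5.05e-3·0.309^k.
Need 0.309^k ≤ 4.3e-13/5.05e-3 = 8.51485e-11.
k ≥ ln(8.51485e-11)/ln(0.309) = -23.1866/-1.17441 = 19.743.
Smallest integer k = 20.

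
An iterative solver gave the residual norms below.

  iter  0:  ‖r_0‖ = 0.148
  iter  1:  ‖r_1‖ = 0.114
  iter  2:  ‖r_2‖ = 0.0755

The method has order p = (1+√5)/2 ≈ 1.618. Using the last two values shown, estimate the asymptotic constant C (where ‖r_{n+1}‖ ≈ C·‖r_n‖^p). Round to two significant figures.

C ≈ ‖r_2‖ / ‖r_1‖^1.618
  = 0.0755 / (0.114)^1.618
  = 0.0755 / 0.0297901 ≈ 2.5344

2.5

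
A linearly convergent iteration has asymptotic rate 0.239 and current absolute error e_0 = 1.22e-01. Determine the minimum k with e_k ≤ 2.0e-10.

After k steps, e_k ≈ 1.22e-01·0.239^k.
Need 0.239^k ≤ 2.0e-10/1.22e-01 = 1.63934e-09.
k ≥ ln(1.63934e-09)/ln(0.239) = -20.2290/-1.43129 = 14.133.
Smallest integer k = 15.

15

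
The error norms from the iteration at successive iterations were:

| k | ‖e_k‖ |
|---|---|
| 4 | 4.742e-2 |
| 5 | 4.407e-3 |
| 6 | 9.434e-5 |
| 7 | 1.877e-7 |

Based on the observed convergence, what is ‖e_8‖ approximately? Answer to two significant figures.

8.0e-12

First estimate the order: p ≈ ln(‖e_7‖/‖e_6‖) / ln(‖e_6‖/‖e_5‖) = ln(1.877e-7/9.434e-5)/ln(9.434e-5/4.407e-3) = ln(0.00198961)/ln(0.0214069) ≈ 1.6180.
Then ‖e_8‖ ≈ ‖e_7‖·(‖e_7‖/‖e_6‖)^p = 1.877e-7·(0.00198961)^1.6180 = 1.877e-7·4.25997e-05 ≈ 7.996e-12.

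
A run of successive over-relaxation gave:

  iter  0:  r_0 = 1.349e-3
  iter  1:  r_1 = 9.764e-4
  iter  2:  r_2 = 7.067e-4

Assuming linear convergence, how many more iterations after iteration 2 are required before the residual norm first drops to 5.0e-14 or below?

Rate ρ ≈ r_2/r_1 = 7.067e-4/9.764e-4 = 0.7238.
After j more steps, r_{2+j} ≈ 7.067e-4·ρ^j; need ρ^j ≤ 5.0e-14/7.067e-4 = 7.07514e-11.
j ≥ ln(7.07514e-11)/ln(0.7238) = -23.3718/-0.32324 = 72.305.
So 73 more iterations are needed.

73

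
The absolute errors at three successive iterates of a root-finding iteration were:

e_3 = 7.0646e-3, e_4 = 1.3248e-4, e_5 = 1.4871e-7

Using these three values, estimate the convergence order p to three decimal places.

p ≈ ln(e_5/e_4) / ln(e_4/e_3)
  = ln(1.4871e-7/1.3248e-4) / ln(1.3248e-4/7.0646e-3)
  = ln(0.00112251) / ln(0.0187527)
  = -6.792188 / -3.976418 ≈ 1.708117

1.708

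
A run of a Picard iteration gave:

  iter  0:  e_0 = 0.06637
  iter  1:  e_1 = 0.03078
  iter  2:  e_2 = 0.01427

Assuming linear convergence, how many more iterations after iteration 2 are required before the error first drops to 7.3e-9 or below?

19

Rate ρ ≈ e_2/e_1 = 0.01427/0.03078 = 0.4636.
After j more steps, e_{2+j} ≈ 0.01427·ρ^j; need ρ^j ≤ 7.3e-9/0.01427 = 5.11563e-07.
j ≥ ln(5.11563e-07)/ln(0.4636) = -14.4858/-0.76873 = 18.844.
So 19 more iterations are needed.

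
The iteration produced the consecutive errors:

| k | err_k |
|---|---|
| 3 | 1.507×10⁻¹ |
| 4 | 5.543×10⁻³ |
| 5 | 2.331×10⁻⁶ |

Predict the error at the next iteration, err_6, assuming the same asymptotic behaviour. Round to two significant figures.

First estimate the order: p ≈ ln(err_5/err_4) / ln(err_4/err_3) = ln(2.331×10⁻⁶/5.543×10⁻³)/ln(5.543×10⁻³/1.507×10⁻¹) = ln(0.00042053)/ln(0.0367817) ≈ 2.3538.
Then err_6 ≈ err_5·(err_5/err_4)^p = 2.331×10⁻⁶·(0.00042053)^2.3538 = 2.331×10⁻⁶·1.13004e-08 ≈ 2.634e-14.

2.6e-14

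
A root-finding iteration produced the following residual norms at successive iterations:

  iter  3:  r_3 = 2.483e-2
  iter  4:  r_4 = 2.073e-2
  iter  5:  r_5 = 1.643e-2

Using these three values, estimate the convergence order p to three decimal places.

p ≈ ln(r_5/r_4) / ln(r_4/r_3)
  = ln(1.643e-2/2.073e-2) / ln(2.073e-2/2.483e-2)
  = ln(0.792571) / ln(0.834877)
  = -0.232473 / -0.180471 ≈ 1.288146

1.288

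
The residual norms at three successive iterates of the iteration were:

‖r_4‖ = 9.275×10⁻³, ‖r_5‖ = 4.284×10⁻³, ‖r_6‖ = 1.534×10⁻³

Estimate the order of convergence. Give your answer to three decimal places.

1.330

p ≈ ln(‖r_6‖/‖r_5‖) / ln(‖r_5‖/‖r_4‖)
  = ln(1.534×10⁻³/4.284×10⁻³) / ln(4.284×10⁻³/9.275×10⁻³)
  = ln(0.358077) / ln(0.461887)
  = -1.027007 / -0.772435 ≈ 1.329571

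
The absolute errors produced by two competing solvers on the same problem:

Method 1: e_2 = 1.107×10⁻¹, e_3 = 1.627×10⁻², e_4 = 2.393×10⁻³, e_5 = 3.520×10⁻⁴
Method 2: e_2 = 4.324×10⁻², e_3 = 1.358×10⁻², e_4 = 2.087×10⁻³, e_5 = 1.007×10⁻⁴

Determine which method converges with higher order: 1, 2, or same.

Method 1: p ≈ ln(3.520×10⁻⁴/2.393×10⁻³)/ln(2.393×10⁻³/1.627×10⁻²) ≈ 1.00.
Method 2: p ≈ ln(1.007×10⁻⁴/2.087×10⁻³)/ln(2.087×10⁻³/1.358×10⁻²) ≈ 1.62.
Method 2 has the higher order (≈1.6 vs ≈1.0).

2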